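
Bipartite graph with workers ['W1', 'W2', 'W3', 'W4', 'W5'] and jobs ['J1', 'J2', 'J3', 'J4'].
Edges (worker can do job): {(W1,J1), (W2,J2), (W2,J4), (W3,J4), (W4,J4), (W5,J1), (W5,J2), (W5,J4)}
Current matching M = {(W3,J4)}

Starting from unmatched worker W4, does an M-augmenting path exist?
No augmenting path from W4

Alternating search from W4 reaches jobs: {J4}.
Every reachable job is already matched in M, and following those matched edges back to workers exposes no further unvisited jobs.
No M-augmenting path from W4 exists.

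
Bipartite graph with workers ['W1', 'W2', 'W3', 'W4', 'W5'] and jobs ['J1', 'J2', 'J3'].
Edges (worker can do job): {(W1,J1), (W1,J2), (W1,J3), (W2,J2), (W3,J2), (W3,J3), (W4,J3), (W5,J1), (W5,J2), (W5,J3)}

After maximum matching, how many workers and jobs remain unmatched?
Unmatched: 2 workers, 0 jobs

Maximum matching size: 3
Workers: 5 total, 3 matched, 2 unmatched
Jobs: 3 total, 3 matched, 0 unmatched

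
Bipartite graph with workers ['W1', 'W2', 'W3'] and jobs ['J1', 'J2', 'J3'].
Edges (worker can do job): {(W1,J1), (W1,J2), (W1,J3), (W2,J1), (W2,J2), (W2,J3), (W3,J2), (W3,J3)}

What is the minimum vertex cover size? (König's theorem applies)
Minimum vertex cover size = 3

By König's theorem: in bipartite graphs,
min vertex cover = max matching = 3

Maximum matching has size 3, so minimum vertex cover also has size 3.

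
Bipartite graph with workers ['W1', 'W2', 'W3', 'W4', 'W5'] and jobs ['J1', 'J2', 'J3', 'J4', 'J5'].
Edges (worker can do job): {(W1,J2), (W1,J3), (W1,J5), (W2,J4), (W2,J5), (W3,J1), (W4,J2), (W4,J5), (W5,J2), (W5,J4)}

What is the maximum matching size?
Maximum matching size = 5

Maximum matching: {(W1,J3), (W2,J5), (W3,J1), (W4,J2), (W5,J4)}
Size: 5

This assigns 5 workers to 5 distinct jobs.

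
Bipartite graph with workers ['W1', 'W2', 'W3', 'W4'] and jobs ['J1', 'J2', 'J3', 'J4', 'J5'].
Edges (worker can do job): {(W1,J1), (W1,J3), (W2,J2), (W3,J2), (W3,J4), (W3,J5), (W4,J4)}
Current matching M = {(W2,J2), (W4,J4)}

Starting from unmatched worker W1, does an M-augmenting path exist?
Yes: W1 → J3

An M-augmenting path alternates non-matching / matching edges, starting and ending at unmatched vertices.
Path: W1 → J3
(J3 is unmatched in M, so the path is augmenting.)
Flipping edges along this path would increase |M| from 2 to 3.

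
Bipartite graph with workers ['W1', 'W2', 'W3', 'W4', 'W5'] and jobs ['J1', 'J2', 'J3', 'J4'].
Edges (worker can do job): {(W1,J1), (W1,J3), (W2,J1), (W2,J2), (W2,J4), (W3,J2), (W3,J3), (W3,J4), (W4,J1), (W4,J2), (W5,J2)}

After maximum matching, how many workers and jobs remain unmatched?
Unmatched: 1 workers, 0 jobs

Maximum matching size: 4
Workers: 5 total, 4 matched, 1 unmatched
Jobs: 4 total, 4 matched, 0 unmatched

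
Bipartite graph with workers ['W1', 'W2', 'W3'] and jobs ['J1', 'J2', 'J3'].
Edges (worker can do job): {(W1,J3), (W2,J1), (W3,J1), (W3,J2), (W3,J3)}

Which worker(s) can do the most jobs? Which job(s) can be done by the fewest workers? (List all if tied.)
Most versatile: W3 (3 jobs); Least covered: J2 (1 workers)

Worker degrees (jobs they can do): W1:1, W2:1, W3:3
Job degrees (workers who can do it): J1:2, J2:1, J3:2

Maximum worker degree is 3, achieved by: W3
Minimum job degree is 1, achieved by: J2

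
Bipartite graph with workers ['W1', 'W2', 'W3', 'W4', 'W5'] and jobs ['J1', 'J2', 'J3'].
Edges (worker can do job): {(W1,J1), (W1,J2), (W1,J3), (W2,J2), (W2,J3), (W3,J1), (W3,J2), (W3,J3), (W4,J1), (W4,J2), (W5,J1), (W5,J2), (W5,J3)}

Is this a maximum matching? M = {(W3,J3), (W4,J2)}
No, size 2 is not maximum

Proposed matching has size 2.
Maximum matching size for this graph: 3.

This is NOT maximum - can be improved to size 3.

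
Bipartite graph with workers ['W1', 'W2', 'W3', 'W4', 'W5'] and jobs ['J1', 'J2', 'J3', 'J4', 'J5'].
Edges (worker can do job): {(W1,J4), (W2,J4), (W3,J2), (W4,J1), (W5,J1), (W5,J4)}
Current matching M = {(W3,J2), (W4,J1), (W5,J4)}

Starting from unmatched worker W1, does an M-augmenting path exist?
No augmenting path from W1

Alternating search from W1 reaches jobs: {J1, J4}.
Every reachable job is already matched in M, and following those matched edges back to workers exposes no further unvisited jobs.
No M-augmenting path from W1 exists.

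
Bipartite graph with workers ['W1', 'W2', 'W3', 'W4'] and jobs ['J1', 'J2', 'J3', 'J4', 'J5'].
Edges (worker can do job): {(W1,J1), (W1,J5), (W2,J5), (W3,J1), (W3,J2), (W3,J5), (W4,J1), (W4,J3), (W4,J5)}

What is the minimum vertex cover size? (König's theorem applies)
Minimum vertex cover size = 4

By König's theorem: in bipartite graphs,
min vertex cover = max matching = 4

Maximum matching has size 4, so minimum vertex cover also has size 4.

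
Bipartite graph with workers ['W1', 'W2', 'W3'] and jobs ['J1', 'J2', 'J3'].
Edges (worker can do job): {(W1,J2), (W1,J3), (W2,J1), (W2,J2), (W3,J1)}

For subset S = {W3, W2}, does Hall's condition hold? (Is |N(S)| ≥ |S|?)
Yes: |N(S)| = 2, |S| = 2

Subset S = {W3, W2}
Neighbors N(S) = {J1, J2}

|N(S)| = 2, |S| = 2
Hall's condition: |N(S)| ≥ |S| is satisfied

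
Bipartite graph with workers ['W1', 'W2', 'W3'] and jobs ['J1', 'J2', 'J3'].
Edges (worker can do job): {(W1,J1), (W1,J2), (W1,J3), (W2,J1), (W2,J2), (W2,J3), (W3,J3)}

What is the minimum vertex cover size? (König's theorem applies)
Minimum vertex cover size = 3

By König's theorem: in bipartite graphs,
min vertex cover = max matching = 3

Maximum matching has size 3, so minimum vertex cover also has size 3.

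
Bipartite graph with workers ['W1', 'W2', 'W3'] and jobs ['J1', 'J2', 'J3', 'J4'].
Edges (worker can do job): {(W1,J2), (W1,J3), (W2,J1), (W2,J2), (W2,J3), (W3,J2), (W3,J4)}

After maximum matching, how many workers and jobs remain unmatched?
Unmatched: 0 workers, 1 jobs

Maximum matching size: 3
Workers: 3 total, 3 matched, 0 unmatched
Jobs: 4 total, 3 matched, 1 unmatched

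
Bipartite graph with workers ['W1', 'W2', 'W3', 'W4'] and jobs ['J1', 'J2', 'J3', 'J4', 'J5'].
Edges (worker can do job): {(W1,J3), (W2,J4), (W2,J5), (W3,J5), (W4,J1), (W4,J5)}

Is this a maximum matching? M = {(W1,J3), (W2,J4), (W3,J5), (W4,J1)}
Yes, size 4 is maximum

Proposed matching has size 4.
Maximum matching size for this graph: 4.

This is a maximum matching.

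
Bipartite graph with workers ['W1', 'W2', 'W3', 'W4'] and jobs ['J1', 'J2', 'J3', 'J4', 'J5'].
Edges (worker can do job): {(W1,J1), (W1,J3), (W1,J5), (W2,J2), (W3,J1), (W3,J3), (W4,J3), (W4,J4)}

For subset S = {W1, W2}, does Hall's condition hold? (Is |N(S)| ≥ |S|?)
Yes: |N(S)| = 4, |S| = 2

Subset S = {W1, W2}
Neighbors N(S) = {J1, J2, J3, J5}

|N(S)| = 4, |S| = 2
Hall's condition: |N(S)| ≥ |S| is satisfied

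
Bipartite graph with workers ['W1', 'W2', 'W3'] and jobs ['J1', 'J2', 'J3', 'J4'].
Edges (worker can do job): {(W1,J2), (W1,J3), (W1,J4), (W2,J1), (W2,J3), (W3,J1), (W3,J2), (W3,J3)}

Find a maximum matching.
Matching: {(W1,J4), (W2,J3), (W3,J2)}

Maximum matching (size 3):
  W1 → J4
  W2 → J3
  W3 → J2

Each worker is assigned to at most one job, and each job to at most one worker.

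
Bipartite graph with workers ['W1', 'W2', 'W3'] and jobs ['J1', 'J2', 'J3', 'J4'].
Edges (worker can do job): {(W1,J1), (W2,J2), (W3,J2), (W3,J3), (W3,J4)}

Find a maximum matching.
Matching: {(W1,J1), (W2,J2), (W3,J4)}

Maximum matching (size 3):
  W1 → J1
  W2 → J2
  W3 → J4

Each worker is assigned to at most one job, and each job to at most one worker.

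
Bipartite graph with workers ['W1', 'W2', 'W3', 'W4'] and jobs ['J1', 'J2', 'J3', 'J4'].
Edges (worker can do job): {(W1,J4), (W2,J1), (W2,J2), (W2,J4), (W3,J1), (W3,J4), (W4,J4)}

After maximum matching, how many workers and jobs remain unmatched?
Unmatched: 1 workers, 1 jobs

Maximum matching size: 3
Workers: 4 total, 3 matched, 1 unmatched
Jobs: 4 total, 3 matched, 1 unmatched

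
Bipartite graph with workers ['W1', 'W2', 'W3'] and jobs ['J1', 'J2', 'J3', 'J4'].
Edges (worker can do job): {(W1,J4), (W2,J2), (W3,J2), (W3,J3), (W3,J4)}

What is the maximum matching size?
Maximum matching size = 3

Maximum matching: {(W1,J4), (W2,J2), (W3,J3)}
Size: 3

This assigns 3 workers to 3 distinct jobs.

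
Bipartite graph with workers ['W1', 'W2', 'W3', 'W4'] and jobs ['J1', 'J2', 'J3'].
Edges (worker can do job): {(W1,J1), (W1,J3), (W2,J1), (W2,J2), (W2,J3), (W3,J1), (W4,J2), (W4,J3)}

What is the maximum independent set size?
Maximum independent set = 4

By König's theorem:
- Min vertex cover = Max matching = 3
- Max independent set = Total vertices - Min vertex cover
- Max independent set = 7 - 3 = 4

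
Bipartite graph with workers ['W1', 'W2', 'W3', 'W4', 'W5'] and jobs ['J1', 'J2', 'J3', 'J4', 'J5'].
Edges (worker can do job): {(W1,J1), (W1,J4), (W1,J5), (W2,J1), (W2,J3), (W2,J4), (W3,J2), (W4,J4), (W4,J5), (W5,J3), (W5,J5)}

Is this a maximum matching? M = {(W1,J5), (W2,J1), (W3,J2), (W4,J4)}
No, size 4 is not maximum

Proposed matching has size 4.
Maximum matching size for this graph: 5.

This is NOT maximum - can be improved to size 5.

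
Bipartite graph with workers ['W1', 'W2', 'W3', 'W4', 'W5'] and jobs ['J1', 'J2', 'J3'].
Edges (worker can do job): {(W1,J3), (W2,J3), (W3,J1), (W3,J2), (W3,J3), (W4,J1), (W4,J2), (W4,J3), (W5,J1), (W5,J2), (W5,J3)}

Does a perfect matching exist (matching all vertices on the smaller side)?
Yes, perfect matching exists (size 3)

Perfect matching: {(W3,J1), (W4,J3), (W5,J2)}
All 3 vertices on the smaller side are matched.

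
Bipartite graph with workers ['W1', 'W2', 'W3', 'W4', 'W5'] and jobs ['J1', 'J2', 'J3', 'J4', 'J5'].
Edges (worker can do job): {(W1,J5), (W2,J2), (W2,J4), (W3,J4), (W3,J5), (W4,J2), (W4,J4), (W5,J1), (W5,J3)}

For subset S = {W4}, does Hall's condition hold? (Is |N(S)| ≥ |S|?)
Yes: |N(S)| = 2, |S| = 1

Subset S = {W4}
Neighbors N(S) = {J2, J4}

|N(S)| = 2, |S| = 1
Hall's condition: |N(S)| ≥ |S| is satisfied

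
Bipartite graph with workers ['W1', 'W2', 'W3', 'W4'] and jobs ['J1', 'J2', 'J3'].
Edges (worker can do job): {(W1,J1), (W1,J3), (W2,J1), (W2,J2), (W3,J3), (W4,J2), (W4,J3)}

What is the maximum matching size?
Maximum matching size = 3

Maximum matching: {(W1,J1), (W3,J3), (W4,J2)}
Size: 3

This assigns 3 workers to 3 distinct jobs.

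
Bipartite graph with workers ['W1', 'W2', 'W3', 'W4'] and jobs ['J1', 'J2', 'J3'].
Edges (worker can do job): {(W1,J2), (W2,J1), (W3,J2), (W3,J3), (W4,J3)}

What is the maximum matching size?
Maximum matching size = 3

Maximum matching: {(W2,J1), (W3,J2), (W4,J3)}
Size: 3

This assigns 3 workers to 3 distinct jobs.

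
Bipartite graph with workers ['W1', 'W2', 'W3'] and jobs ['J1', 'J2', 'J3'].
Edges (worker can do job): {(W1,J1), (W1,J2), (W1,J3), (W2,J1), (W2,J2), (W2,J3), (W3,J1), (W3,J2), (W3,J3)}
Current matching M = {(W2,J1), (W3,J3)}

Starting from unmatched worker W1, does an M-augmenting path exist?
Yes: W1 → J2

An M-augmenting path alternates non-matching / matching edges, starting and ending at unmatched vertices.
Path: W1 → J2
(J2 is unmatched in M, so the path is augmenting.)
Flipping edges along this path would increase |M| from 2 to 3.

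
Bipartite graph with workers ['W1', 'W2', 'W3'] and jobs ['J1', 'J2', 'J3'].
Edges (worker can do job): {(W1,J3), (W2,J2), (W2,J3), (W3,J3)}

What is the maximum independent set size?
Maximum independent set = 4

By König's theorem:
- Min vertex cover = Max matching = 2
- Max independent set = Total vertices - Min vertex cover
- Max independent set = 6 - 2 = 4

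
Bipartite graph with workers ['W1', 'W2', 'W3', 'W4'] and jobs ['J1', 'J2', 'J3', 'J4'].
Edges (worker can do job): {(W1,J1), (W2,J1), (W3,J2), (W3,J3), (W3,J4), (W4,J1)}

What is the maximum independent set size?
Maximum independent set = 6

By König's theorem:
- Min vertex cover = Max matching = 2
- Max independent set = Total vertices - Min vertex cover
- Max independent set = 8 - 2 = 6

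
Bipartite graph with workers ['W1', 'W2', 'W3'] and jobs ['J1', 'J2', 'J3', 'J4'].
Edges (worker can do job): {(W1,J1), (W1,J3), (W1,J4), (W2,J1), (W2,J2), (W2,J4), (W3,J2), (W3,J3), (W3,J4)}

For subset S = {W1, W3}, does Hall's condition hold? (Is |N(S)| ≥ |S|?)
Yes: |N(S)| = 4, |S| = 2

Subset S = {W1, W3}
Neighbors N(S) = {J1, J2, J3, J4}

|N(S)| = 4, |S| = 2
Hall's condition: |N(S)| ≥ |S| is satisfied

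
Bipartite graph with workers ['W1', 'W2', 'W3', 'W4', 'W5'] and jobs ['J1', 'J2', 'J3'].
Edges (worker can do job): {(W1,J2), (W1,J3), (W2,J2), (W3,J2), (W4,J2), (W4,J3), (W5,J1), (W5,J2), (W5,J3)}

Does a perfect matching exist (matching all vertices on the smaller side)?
Yes, perfect matching exists (size 3)

Perfect matching: {(W3,J2), (W4,J3), (W5,J1)}
All 3 vertices on the smaller side are matched.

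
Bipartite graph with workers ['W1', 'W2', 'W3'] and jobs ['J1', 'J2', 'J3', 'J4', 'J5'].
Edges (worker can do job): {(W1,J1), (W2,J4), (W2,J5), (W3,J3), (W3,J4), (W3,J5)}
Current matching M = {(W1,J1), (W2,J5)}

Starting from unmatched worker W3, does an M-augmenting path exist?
Yes: W3 → J4

An M-augmenting path alternates non-matching / matching edges, starting and ending at unmatched vertices.
Path: W3 → J4
(J4 is unmatched in M, so the path is augmenting.)
Flipping edges along this path would increase |M| from 2 to 3.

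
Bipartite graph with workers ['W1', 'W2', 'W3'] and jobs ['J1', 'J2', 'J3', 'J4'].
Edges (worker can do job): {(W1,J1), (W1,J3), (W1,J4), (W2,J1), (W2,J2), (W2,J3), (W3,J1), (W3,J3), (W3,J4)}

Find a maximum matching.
Matching: {(W1,J4), (W2,J2), (W3,J3)}

Maximum matching (size 3):
  W1 → J4
  W2 → J2
  W3 → J3

Each worker is assigned to at most one job, and each job to at most one worker.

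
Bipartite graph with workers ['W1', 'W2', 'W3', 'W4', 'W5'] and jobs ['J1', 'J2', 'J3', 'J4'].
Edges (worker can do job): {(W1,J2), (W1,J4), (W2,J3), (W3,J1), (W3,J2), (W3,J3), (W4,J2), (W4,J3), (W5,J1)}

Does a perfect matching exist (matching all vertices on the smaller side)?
Yes, perfect matching exists (size 4)

Perfect matching: {(W1,J4), (W3,J2), (W4,J3), (W5,J1)}
All 4 vertices on the smaller side are matched.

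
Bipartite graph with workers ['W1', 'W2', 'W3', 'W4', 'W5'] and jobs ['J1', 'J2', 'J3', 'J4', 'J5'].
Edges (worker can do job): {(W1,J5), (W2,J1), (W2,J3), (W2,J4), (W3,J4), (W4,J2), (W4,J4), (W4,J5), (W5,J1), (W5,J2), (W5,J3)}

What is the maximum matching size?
Maximum matching size = 5

Maximum matching: {(W1,J5), (W2,J1), (W3,J4), (W4,J2), (W5,J3)}
Size: 5

This assigns 5 workers to 5 distinct jobs.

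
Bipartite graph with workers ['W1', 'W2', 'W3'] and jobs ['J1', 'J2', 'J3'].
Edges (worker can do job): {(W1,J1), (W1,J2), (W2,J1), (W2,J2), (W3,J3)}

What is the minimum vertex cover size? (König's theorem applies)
Minimum vertex cover size = 3

By König's theorem: in bipartite graphs,
min vertex cover = max matching = 3

Maximum matching has size 3, so minimum vertex cover also has size 3.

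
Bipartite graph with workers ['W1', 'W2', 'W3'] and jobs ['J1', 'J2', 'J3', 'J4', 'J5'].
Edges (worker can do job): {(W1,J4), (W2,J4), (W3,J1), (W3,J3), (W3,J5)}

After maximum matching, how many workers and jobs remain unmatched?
Unmatched: 1 workers, 3 jobs

Maximum matching size: 2
Workers: 3 total, 2 matched, 1 unmatched
Jobs: 5 total, 2 matched, 3 unmatched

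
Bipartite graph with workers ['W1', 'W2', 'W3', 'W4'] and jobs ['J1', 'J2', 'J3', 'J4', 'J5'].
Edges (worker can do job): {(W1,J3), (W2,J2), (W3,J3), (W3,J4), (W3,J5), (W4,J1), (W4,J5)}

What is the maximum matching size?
Maximum matching size = 4

Maximum matching: {(W1,J3), (W2,J2), (W3,J4), (W4,J1)}
Size: 4

This assigns 4 workers to 4 distinct jobs.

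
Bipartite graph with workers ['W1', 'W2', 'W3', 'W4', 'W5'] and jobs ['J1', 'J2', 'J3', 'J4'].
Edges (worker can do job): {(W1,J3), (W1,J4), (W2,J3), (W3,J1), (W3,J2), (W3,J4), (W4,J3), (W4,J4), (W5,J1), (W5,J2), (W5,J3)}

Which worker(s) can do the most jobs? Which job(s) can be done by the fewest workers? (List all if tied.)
Most versatile: W3, W5 (3 jobs); Least covered: J1, J2 (2 workers)

Worker degrees (jobs they can do): W1:2, W2:1, W3:3, W4:2, W5:3
Job degrees (workers who can do it): J1:2, J2:2, J3:4, J4:3

Maximum worker degree is 3, achieved by: W3, W5
Minimum job degree is 2, achieved by: J1, J2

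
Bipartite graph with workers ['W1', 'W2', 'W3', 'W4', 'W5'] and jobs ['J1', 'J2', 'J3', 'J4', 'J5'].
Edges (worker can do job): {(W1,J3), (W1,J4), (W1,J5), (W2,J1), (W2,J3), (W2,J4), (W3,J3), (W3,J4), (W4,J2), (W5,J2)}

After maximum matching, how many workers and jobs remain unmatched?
Unmatched: 1 workers, 1 jobs

Maximum matching size: 4
Workers: 5 total, 4 matched, 1 unmatched
Jobs: 5 total, 4 matched, 1 unmatched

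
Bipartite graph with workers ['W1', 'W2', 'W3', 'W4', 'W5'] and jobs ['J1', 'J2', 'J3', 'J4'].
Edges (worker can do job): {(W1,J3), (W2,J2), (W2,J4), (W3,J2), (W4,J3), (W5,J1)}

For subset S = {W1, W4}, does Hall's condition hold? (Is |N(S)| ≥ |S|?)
No: |N(S)| = 1, |S| = 2

Subset S = {W1, W4}
Neighbors N(S) = {J3}

|N(S)| = 1, |S| = 2
Hall's condition: |N(S)| ≥ |S| is NOT satisfied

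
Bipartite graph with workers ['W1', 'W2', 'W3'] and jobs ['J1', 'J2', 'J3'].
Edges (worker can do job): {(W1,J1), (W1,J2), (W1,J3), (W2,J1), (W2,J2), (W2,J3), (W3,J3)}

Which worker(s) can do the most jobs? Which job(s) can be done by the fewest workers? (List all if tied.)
Most versatile: W1, W2 (3 jobs); Least covered: J1, J2 (2 workers)

Worker degrees (jobs they can do): W1:3, W2:3, W3:1
Job degrees (workers who can do it): J1:2, J2:2, J3:3

Maximum worker degree is 3, achieved by: W1, W2
Minimum job degree is 2, achieved by: J1, J2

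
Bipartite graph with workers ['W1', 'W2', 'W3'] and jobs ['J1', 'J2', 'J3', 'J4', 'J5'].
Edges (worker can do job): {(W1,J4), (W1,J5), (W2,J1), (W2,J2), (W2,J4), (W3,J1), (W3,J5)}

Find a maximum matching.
Matching: {(W1,J5), (W2,J2), (W3,J1)}

Maximum matching (size 3):
  W1 → J5
  W2 → J2
  W3 → J1

Each worker is assigned to at most one job, and each job to at most one worker.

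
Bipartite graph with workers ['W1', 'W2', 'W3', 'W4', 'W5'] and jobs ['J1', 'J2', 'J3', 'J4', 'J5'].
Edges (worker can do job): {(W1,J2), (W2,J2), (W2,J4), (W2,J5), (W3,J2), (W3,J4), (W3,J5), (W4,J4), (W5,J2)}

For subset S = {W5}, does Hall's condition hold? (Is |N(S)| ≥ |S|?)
Yes: |N(S)| = 1, |S| = 1

Subset S = {W5}
Neighbors N(S) = {J2}

|N(S)| = 1, |S| = 1
Hall's condition: |N(S)| ≥ |S| is satisfied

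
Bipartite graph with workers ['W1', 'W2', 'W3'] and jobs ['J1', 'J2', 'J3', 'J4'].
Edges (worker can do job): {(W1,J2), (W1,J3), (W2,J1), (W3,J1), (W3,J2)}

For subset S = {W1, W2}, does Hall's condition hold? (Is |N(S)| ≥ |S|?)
Yes: |N(S)| = 3, |S| = 2

Subset S = {W1, W2}
Neighbors N(S) = {J1, J2, J3}

|N(S)| = 3, |S| = 2
Hall's condition: |N(S)| ≥ |S| is satisfied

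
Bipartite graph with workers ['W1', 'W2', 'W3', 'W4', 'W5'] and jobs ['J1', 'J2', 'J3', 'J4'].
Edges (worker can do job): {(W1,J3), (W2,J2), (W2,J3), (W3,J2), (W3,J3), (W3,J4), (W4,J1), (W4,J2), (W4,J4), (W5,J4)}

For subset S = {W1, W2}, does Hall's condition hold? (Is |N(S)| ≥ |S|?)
Yes: |N(S)| = 2, |S| = 2

Subset S = {W1, W2}
Neighbors N(S) = {J2, J3}

|N(S)| = 2, |S| = 2
Hall's condition: |N(S)| ≥ |S| is satisfied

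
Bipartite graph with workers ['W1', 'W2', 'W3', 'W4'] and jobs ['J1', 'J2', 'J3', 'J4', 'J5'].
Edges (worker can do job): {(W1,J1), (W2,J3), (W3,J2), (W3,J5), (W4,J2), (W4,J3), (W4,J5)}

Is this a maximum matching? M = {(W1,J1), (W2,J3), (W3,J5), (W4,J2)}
Yes, size 4 is maximum

Proposed matching has size 4.
Maximum matching size for this graph: 4.

This is a maximum matching.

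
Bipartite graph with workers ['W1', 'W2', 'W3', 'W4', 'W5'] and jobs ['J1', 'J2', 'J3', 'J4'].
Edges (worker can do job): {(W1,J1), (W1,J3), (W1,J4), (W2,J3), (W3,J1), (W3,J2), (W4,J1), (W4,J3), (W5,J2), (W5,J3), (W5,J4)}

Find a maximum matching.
Matching: {(W1,J4), (W3,J2), (W4,J1), (W5,J3)}

Maximum matching (size 4):
  W1 → J4
  W3 → J2
  W4 → J1
  W5 → J3

Each worker is assigned to at most one job, and each job to at most one worker.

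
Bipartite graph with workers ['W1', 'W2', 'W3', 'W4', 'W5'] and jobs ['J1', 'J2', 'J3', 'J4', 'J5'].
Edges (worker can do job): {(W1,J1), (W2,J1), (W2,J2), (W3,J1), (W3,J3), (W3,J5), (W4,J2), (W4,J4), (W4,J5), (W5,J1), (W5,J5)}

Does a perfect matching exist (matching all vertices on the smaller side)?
Yes, perfect matching exists (size 5)

Perfect matching: {(W1,J1), (W2,J2), (W3,J3), (W4,J4), (W5,J5)}
All 5 vertices on the smaller side are matched.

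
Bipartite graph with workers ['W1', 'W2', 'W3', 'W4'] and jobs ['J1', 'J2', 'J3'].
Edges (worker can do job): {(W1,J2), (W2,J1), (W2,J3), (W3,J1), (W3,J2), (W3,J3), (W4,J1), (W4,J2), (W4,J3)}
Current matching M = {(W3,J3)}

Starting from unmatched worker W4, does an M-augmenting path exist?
Yes: W4 → J1

An M-augmenting path alternates non-matching / matching edges, starting and ending at unmatched vertices.
Path: W4 → J1
(J1 is unmatched in M, so the path is augmenting.)
Flipping edges along this path would increase |M| from 1 to 2.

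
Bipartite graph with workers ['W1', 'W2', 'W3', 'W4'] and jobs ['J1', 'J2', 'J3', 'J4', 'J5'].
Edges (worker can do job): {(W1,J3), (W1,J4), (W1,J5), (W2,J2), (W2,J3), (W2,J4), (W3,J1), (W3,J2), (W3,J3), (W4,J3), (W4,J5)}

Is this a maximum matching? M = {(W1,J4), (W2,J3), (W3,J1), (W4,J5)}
Yes, size 4 is maximum

Proposed matching has size 4.
Maximum matching size for this graph: 4.

This is a maximum matching.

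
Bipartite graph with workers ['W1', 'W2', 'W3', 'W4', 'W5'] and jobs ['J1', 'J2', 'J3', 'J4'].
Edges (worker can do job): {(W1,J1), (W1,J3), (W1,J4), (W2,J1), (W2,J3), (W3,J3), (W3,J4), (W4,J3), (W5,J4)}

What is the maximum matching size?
Maximum matching size = 3

Maximum matching: {(W1,J1), (W3,J3), (W5,J4)}
Size: 3

This assigns 3 workers to 3 distinct jobs.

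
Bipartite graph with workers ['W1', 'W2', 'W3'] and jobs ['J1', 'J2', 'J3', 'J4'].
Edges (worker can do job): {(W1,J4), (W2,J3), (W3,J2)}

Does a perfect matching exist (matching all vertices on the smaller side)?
Yes, perfect matching exists (size 3)

Perfect matching: {(W1,J4), (W2,J3), (W3,J2)}
All 3 vertices on the smaller side are matched.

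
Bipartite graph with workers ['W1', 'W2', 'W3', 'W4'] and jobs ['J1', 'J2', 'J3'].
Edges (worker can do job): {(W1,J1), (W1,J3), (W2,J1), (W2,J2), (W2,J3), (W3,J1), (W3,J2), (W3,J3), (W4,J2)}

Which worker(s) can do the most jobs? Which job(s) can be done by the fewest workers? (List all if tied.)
Most versatile: W2, W3 (3 jobs); Least covered: J1, J2, J3 (3 workers)

Worker degrees (jobs they can do): W1:2, W2:3, W3:3, W4:1
Job degrees (workers who can do it): J1:3, J2:3, J3:3

Maximum worker degree is 3, achieved by: W2, W3
Minimum job degree is 3, achieved by: J1, J2, J3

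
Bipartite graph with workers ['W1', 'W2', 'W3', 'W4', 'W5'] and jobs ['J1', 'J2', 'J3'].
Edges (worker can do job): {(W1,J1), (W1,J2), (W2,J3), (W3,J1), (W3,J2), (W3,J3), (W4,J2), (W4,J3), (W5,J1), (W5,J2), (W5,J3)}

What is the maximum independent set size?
Maximum independent set = 5

By König's theorem:
- Min vertex cover = Max matching = 3
- Max independent set = Total vertices - Min vertex cover
- Max independent set = 8 - 3 = 5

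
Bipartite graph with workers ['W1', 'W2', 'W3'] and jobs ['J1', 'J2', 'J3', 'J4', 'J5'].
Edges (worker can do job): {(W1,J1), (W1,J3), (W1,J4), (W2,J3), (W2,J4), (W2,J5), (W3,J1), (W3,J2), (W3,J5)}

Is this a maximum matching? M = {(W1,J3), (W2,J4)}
No, size 2 is not maximum

Proposed matching has size 2.
Maximum matching size for this graph: 3.

This is NOT maximum - can be improved to size 3.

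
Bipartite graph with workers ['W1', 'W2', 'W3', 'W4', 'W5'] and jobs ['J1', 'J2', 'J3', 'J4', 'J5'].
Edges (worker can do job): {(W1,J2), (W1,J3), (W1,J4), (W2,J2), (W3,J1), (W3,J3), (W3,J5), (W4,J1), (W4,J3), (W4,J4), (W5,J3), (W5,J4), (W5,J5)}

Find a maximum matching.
Matching: {(W1,J4), (W2,J2), (W3,J5), (W4,J1), (W5,J3)}

Maximum matching (size 5):
  W1 → J4
  W2 → J2
  W3 → J5
  W4 → J1
  W5 → J3

Each worker is assigned to at most one job, and each job to at most one worker.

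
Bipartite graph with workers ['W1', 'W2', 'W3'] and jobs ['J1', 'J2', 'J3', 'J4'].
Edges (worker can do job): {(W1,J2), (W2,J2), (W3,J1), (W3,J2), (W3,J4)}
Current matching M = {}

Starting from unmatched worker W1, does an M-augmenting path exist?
Yes: W1 → J2

An M-augmenting path alternates non-matching / matching edges, starting and ending at unmatched vertices.
Path: W1 → J2
(J2 is unmatched in M, so the path is augmenting.)
Flipping edges along this path would increase |M| from 0 to 1.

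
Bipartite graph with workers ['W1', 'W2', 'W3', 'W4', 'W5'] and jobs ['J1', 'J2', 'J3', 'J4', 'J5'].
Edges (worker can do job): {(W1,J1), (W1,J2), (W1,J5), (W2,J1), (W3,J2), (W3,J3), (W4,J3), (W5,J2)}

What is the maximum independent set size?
Maximum independent set = 6

By König's theorem:
- Min vertex cover = Max matching = 4
- Max independent set = Total vertices - Min vertex cover
- Max independent set = 10 - 4 = 6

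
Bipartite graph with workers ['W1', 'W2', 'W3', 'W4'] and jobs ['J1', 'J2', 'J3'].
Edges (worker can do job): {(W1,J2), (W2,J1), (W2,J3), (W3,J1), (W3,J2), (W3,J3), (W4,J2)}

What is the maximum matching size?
Maximum matching size = 3

Maximum matching: {(W2,J3), (W3,J1), (W4,J2)}
Size: 3

This assigns 3 workers to 3 distinct jobs.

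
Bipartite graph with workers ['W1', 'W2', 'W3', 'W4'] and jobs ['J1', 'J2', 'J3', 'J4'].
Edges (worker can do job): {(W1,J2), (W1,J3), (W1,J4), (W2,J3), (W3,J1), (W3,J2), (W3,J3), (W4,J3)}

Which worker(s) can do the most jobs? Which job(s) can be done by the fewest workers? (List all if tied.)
Most versatile: W1, W3 (3 jobs); Least covered: J1, J4 (1 workers)

Worker degrees (jobs they can do): W1:3, W2:1, W3:3, W4:1
Job degrees (workers who can do it): J1:1, J2:2, J3:4, J4:1

Maximum worker degree is 3, achieved by: W1, W3
Minimum job degree is 1, achieved by: J1, J4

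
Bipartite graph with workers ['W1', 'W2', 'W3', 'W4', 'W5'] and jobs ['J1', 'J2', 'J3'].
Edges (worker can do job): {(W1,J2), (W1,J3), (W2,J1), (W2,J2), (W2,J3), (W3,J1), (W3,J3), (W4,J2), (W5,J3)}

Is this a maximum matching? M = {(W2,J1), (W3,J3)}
No, size 2 is not maximum

Proposed matching has size 2.
Maximum matching size for this graph: 3.

This is NOT maximum - can be improved to size 3.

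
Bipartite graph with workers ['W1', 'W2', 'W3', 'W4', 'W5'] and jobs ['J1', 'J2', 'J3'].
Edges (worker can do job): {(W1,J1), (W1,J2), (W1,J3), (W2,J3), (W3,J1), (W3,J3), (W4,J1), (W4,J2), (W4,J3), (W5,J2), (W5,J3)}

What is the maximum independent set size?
Maximum independent set = 5

By König's theorem:
- Min vertex cover = Max matching = 3
- Max independent set = Total vertices - Min vertex cover
- Max independent set = 8 - 3 = 5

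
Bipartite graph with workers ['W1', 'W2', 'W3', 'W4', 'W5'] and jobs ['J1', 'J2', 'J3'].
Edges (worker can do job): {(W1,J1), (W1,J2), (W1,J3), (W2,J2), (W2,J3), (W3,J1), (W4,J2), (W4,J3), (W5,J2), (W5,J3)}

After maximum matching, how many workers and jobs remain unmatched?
Unmatched: 2 workers, 0 jobs

Maximum matching size: 3
Workers: 5 total, 3 matched, 2 unmatched
Jobs: 3 total, 3 matched, 0 unmatched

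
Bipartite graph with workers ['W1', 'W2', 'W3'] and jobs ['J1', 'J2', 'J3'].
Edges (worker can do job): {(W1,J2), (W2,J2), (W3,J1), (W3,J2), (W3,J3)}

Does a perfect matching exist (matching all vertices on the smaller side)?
No, maximum matching has size 2 < 3

Maximum matching has size 2, need 3 for perfect matching.
Unmatched workers: ['W2']
Unmatched jobs: ['J3']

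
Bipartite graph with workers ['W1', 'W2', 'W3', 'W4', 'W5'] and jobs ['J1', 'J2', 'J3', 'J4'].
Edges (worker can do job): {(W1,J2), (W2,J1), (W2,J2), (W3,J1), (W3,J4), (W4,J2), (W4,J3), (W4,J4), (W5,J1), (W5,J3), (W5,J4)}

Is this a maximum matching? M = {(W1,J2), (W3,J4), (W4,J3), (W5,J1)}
Yes, size 4 is maximum

Proposed matching has size 4.
Maximum matching size for this graph: 4.

This is a maximum matching.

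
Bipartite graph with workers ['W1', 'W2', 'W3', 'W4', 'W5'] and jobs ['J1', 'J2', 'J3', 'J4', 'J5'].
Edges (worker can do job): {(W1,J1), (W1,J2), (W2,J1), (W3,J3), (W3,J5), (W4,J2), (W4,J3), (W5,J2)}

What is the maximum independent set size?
Maximum independent set = 6

By König's theorem:
- Min vertex cover = Max matching = 4
- Max independent set = Total vertices - Min vertex cover
- Max independent set = 10 - 4 = 6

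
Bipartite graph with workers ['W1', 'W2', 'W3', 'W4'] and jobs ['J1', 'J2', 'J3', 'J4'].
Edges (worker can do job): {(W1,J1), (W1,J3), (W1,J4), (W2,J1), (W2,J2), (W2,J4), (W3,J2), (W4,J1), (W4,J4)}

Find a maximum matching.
Matching: {(W1,J3), (W2,J1), (W3,J2), (W4,J4)}

Maximum matching (size 4):
  W1 → J3
  W2 → J1
  W3 → J2
  W4 → J4

Each worker is assigned to at most one job, and each job to at most one worker.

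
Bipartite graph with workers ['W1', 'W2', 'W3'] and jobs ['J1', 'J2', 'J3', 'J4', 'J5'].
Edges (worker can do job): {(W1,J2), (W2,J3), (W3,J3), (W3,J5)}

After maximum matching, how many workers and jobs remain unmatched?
Unmatched: 0 workers, 2 jobs

Maximum matching size: 3
Workers: 3 total, 3 matched, 0 unmatched
Jobs: 5 total, 3 matched, 2 unmatched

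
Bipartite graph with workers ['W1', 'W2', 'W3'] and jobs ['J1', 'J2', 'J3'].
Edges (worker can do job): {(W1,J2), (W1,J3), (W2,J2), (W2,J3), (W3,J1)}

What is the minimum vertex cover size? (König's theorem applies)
Minimum vertex cover size = 3

By König's theorem: in bipartite graphs,
min vertex cover = max matching = 3

Maximum matching has size 3, so minimum vertex cover also has size 3.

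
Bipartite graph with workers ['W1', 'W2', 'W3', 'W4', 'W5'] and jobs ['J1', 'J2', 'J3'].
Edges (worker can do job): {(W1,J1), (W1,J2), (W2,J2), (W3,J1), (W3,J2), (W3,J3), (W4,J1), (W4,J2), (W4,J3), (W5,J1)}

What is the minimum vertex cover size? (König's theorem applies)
Minimum vertex cover size = 3

By König's theorem: in bipartite graphs,
min vertex cover = max matching = 3

Maximum matching has size 3, so minimum vertex cover also has size 3.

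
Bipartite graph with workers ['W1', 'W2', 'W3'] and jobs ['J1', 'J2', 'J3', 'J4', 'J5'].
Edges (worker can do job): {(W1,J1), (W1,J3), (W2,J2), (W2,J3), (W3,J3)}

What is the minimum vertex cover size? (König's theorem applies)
Minimum vertex cover size = 3

By König's theorem: in bipartite graphs,
min vertex cover = max matching = 3

Maximum matching has size 3, so minimum vertex cover also has size 3.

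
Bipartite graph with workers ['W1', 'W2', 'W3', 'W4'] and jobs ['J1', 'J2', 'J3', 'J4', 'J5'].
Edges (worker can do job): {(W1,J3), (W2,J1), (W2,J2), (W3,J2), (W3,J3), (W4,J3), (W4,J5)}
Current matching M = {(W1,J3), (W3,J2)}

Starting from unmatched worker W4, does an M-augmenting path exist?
Yes: W4 → J5

An M-augmenting path alternates non-matching / matching edges, starting and ending at unmatched vertices.
Path: W4 → J5
(J5 is unmatched in M, so the path is augmenting.)
Flipping edges along this path would increase |M| from 2 to 3.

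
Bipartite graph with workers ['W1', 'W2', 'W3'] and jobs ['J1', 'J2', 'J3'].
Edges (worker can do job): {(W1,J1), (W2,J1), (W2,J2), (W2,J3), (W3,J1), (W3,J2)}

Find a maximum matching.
Matching: {(W1,J1), (W2,J3), (W3,J2)}

Maximum matching (size 3):
  W1 → J1
  W2 → J3
  W3 → J2

Each worker is assigned to at most one job, and each job to at most one worker.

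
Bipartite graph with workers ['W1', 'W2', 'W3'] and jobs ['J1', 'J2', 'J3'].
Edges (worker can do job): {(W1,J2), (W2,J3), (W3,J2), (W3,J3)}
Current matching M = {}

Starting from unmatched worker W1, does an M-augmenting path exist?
Yes: W1 → J2

An M-augmenting path alternates non-matching / matching edges, starting and ending at unmatched vertices.
Path: W1 → J2
(J2 is unmatched in M, so the path is augmenting.)
Flipping edges along this path would increase |M| from 0 to 1.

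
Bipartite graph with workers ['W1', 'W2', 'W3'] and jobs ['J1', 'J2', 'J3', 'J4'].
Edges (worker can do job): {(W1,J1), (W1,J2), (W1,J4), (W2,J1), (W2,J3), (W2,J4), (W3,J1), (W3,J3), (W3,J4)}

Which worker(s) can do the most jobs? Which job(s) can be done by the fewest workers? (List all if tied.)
Most versatile: W1, W2, W3 (3 jobs); Least covered: J2 (1 workers)

Worker degrees (jobs they can do): W1:3, W2:3, W3:3
Job degrees (workers who can do it): J1:3, J2:1, J3:2, J4:3

Maximum worker degree is 3, achieved by: W1, W2, W3
Minimum job degree is 1, achieved by: J2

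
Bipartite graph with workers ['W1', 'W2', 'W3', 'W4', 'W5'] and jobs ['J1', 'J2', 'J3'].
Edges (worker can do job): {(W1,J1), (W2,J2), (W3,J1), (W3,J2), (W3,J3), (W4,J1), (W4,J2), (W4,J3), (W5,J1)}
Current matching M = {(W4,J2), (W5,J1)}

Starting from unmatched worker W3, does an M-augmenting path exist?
Yes: W3 → J3

An M-augmenting path alternates non-matching / matching edges, starting and ending at unmatched vertices.
Path: W3 → J3
(J3 is unmatched in M, so the path is augmenting.)
Flipping edges along this path would increase |M| from 2 to 3.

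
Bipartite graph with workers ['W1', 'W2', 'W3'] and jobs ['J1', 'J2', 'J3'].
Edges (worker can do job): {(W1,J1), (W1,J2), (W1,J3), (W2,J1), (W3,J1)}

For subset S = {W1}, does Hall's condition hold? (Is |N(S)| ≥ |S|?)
Yes: |N(S)| = 3, |S| = 1

Subset S = {W1}
Neighbors N(S) = {J1, J2, J3}

|N(S)| = 3, |S| = 1
Hall's condition: |N(S)| ≥ |S| is satisfied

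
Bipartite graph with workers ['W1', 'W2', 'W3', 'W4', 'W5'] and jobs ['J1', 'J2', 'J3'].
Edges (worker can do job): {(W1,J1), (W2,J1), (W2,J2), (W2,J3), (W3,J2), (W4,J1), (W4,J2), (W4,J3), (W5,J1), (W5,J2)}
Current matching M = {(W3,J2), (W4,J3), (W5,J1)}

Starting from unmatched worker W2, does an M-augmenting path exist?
No augmenting path from W2

Alternating search from W2 reaches jobs: {J1, J2, J3}.
Every reachable job is already matched in M, and following those matched edges back to workers exposes no further unvisited jobs.
No M-augmenting path from W2 exists.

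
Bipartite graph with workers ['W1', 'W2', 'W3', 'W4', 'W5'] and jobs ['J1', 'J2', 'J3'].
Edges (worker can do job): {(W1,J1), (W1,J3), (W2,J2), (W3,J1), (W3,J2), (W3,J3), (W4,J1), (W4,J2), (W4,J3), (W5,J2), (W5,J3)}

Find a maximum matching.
Matching: {(W3,J3), (W4,J1), (W5,J2)}

Maximum matching (size 3):
  W3 → J3
  W4 → J1
  W5 → J2

Each worker is assigned to at most one job, and each job to at most one worker.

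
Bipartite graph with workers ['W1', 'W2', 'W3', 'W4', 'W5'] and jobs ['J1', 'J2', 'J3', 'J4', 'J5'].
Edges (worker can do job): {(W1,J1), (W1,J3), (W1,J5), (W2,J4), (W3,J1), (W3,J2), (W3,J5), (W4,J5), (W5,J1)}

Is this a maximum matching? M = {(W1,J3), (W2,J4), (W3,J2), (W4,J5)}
No, size 4 is not maximum

Proposed matching has size 4.
Maximum matching size for this graph: 5.

This is NOT maximum - can be improved to size 5.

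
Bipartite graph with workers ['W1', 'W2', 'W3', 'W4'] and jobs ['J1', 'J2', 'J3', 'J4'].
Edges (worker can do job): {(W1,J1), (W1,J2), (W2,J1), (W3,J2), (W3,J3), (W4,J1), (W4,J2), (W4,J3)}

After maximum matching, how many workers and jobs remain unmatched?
Unmatched: 1 workers, 1 jobs

Maximum matching size: 3
Workers: 4 total, 3 matched, 1 unmatched
Jobs: 4 total, 3 matched, 1 unmatched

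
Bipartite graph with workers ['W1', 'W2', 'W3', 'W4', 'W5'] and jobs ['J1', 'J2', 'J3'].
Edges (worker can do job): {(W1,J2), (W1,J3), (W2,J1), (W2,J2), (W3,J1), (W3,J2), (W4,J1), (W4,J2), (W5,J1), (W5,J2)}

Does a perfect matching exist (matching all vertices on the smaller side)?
Yes, perfect matching exists (size 3)

Perfect matching: {(W1,J3), (W3,J2), (W5,J1)}
All 3 vertices on the smaller side are matched.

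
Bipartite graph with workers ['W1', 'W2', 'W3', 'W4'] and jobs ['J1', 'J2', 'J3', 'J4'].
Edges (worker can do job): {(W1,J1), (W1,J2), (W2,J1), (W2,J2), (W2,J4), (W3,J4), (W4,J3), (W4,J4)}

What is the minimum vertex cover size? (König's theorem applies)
Minimum vertex cover size = 4

By König's theorem: in bipartite graphs,
min vertex cover = max matching = 4

Maximum matching has size 4, so minimum vertex cover also has size 4.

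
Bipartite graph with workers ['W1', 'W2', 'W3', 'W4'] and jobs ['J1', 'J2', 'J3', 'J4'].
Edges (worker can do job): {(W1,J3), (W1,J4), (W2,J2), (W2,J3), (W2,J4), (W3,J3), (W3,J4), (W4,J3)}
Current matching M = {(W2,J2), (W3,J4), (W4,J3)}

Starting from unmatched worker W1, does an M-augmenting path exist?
No augmenting path from W1

Alternating search from W1 reaches jobs: {J3, J4}.
Every reachable job is already matched in M, and following those matched edges back to workers exposes no further unvisited jobs.
No M-augmenting path from W1 exists.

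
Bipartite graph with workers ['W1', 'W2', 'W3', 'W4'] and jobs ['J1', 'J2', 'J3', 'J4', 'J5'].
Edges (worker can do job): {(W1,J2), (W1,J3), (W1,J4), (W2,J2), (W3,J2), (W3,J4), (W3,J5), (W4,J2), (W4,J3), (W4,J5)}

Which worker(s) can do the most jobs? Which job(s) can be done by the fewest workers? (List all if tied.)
Most versatile: W1, W3, W4 (3 jobs); Least covered: J1 (0 workers)

Worker degrees (jobs they can do): W1:3, W2:1, W3:3, W4:3
Job degrees (workers who can do it): J1:0, J2:4, J3:2, J4:2, J5:2

Maximum worker degree is 3, achieved by: W1, W3, W4
Minimum job degree is 0, achieved by: J1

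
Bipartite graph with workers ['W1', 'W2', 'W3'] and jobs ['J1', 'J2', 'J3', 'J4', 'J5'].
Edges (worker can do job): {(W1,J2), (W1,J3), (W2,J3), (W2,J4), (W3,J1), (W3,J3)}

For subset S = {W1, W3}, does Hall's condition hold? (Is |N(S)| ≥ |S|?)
Yes: |N(S)| = 3, |S| = 2

Subset S = {W1, W3}
Neighbors N(S) = {J1, J2, J3}

|N(S)| = 3, |S| = 2
Hall's condition: |N(S)| ≥ |S| is satisfied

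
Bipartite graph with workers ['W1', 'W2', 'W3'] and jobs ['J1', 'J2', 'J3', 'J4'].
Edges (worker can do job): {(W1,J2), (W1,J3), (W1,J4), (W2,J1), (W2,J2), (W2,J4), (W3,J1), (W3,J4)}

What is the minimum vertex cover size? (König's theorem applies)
Minimum vertex cover size = 3

By König's theorem: in bipartite graphs,
min vertex cover = max matching = 3

Maximum matching has size 3, so minimum vertex cover also has size 3.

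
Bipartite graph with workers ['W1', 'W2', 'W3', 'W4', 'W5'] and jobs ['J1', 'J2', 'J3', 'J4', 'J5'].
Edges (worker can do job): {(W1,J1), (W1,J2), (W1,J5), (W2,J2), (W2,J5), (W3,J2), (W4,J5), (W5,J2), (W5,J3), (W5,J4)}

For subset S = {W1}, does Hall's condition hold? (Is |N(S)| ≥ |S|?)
Yes: |N(S)| = 3, |S| = 1

Subset S = {W1}
Neighbors N(S) = {J1, J2, J5}

|N(S)| = 3, |S| = 1
Hall's condition: |N(S)| ≥ |S| is satisfied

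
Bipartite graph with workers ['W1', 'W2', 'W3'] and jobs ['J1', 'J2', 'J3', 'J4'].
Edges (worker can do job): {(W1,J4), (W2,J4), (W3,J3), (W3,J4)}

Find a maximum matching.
Matching: {(W1,J4), (W3,J3)}

Maximum matching (size 2):
  W1 → J4
  W3 → J3

Each worker is assigned to at most one job, and each job to at most one worker.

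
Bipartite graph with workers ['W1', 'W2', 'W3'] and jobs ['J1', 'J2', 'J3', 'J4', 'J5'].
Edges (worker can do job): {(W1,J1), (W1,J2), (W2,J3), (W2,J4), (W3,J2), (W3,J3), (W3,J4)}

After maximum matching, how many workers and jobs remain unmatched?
Unmatched: 0 workers, 2 jobs

Maximum matching size: 3
Workers: 3 total, 3 matched, 0 unmatched
Jobs: 5 total, 3 matched, 2 unmatched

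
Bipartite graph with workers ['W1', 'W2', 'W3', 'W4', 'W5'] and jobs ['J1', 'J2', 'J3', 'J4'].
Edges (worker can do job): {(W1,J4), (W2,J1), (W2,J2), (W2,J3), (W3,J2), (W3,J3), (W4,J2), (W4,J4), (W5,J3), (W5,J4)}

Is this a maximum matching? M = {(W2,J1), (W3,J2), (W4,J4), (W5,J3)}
Yes, size 4 is maximum

Proposed matching has size 4.
Maximum matching size for this graph: 4.

This is a maximum matching.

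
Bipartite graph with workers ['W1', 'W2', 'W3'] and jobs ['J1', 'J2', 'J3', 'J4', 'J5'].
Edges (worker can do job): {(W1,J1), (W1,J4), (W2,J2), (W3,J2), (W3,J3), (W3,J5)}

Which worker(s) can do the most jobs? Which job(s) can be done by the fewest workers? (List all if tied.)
Most versatile: W3 (3 jobs); Least covered: J1, J3, J4, J5 (1 workers)

Worker degrees (jobs they can do): W1:2, W2:1, W3:3
Job degrees (workers who can do it): J1:1, J2:2, J3:1, J4:1, J5:1

Maximum worker degree is 3, achieved by: W3
Minimum job degree is 1, achieved by: J1, J3, J4, J5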